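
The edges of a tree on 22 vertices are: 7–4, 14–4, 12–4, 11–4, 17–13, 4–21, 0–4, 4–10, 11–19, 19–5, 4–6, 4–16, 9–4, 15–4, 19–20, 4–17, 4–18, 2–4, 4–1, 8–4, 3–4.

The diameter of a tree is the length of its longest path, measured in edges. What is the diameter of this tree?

5

Starting from 20, a farthest node is 13 at distance 5.
One longest path: 20 – 19 – 11 – 4 – 17 – 13.
So the diameter is 5.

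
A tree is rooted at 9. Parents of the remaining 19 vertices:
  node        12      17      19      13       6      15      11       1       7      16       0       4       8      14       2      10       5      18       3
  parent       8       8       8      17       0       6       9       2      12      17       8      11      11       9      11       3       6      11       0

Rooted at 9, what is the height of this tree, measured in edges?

5

The longest root-to-leaf path is 9 – 11 – 8 – 0 – 6 – 5 (5 edges).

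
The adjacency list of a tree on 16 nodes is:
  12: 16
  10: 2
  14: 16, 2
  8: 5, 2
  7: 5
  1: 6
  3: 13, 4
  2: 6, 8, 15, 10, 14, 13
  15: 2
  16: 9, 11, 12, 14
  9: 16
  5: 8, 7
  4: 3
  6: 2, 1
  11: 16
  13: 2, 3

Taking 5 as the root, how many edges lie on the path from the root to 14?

3

5 – 8 – 2 – 14 — 3 edges.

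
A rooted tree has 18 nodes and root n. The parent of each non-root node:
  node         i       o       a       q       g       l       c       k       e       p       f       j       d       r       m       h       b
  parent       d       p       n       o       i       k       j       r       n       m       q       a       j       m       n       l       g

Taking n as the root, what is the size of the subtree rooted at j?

Descendants of j (including itself): j, c, d, i, g, b. That's 6.

6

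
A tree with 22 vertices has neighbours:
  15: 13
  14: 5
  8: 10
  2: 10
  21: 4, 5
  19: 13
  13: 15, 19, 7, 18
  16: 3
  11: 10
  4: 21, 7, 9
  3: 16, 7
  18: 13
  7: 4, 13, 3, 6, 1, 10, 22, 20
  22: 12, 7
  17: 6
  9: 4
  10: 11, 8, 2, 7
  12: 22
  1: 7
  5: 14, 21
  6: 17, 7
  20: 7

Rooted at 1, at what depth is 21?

1 – 7 – 4 – 21 — 3 edges.

3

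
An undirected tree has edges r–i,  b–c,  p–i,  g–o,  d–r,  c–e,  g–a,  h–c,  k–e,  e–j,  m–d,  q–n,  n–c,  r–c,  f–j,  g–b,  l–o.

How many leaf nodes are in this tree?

The leaves are a, f, h, k, l, m, p, q.
That is 8 leaves.

8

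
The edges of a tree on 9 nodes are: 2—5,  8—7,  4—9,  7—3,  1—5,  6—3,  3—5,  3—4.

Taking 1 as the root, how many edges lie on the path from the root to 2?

2

Climbing from 2 to the root: 2 – 5 – 1. That's 2 steps.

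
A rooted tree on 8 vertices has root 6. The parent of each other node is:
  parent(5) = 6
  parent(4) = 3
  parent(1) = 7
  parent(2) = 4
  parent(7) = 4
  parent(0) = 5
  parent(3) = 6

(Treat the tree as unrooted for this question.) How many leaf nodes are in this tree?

3

Degree-1 nodes: 0, 1, 2 — 3 of them.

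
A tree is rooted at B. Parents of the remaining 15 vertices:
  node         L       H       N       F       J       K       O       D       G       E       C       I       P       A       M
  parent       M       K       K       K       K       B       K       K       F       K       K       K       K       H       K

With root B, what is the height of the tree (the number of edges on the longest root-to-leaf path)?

3

G sits deepest: B → K → F → G — 3 edges from the root.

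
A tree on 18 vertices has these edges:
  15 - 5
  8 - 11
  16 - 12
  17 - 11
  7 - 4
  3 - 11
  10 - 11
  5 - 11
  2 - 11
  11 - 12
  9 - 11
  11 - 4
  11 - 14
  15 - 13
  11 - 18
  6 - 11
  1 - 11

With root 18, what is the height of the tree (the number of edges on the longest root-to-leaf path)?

The longest root-to-leaf path is 18-11-5-15-13 (4 edges).

4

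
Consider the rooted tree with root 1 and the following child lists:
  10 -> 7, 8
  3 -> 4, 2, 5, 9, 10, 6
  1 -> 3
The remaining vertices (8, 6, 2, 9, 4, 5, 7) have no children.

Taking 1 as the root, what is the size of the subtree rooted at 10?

10's subtree: {10, 7, 8}, size 3.

3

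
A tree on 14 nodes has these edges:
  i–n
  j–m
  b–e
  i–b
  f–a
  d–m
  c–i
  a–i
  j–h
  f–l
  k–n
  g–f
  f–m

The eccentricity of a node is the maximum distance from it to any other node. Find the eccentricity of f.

Distances from f peak at 4, attained at e (k also at distance 4).
f-a-i-b-e

4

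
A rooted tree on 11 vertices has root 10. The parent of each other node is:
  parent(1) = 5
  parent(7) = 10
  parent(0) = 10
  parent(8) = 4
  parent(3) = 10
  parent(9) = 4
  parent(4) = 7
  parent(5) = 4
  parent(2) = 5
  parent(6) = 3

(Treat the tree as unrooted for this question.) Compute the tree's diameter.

6

A longest path is 2-5-4-7-10-3-6, with 6 edges.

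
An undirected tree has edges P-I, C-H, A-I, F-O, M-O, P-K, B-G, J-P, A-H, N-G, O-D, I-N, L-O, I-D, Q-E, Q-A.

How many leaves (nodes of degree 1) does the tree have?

8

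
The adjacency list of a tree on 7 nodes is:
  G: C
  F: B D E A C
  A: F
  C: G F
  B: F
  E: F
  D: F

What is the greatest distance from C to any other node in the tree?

Distances from C peak at 2, attained at A (D, E, B also at distance 2).
C – F – A

2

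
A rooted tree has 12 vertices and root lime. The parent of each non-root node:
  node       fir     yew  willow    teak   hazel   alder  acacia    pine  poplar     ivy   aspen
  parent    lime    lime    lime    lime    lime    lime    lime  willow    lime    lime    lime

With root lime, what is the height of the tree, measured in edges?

2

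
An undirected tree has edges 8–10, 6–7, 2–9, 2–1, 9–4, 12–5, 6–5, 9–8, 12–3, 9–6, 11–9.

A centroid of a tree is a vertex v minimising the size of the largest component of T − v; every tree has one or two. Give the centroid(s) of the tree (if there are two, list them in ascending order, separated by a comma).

If 9 is removed the pieces have sizes 5, 2, 2, 1, 1, all ≤ ⌊12/2⌋ = 6.
Every other node leaves some component of size > 6, so the centroid is unique.

9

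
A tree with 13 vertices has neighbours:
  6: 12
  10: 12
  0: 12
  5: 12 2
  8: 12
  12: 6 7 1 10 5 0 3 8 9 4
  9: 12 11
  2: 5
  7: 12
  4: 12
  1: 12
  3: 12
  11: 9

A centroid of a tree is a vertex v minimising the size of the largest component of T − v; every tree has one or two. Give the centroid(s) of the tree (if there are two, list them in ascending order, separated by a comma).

12

If 12 is removed the pieces have sizes 2, 2, 1, 1, 1, 1, 1, 1, 1, 1, all ≤ ⌊13/2⌋ = 6.
No neighbour of 12 does as well, so 12 is the unique centroid.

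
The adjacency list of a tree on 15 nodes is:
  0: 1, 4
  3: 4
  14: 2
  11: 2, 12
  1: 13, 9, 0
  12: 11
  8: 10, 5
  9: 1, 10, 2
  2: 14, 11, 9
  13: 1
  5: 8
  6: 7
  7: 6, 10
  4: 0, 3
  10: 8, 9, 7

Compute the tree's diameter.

7

BFS from 3 reaches 5 last, at distance 7; BFS from 5 confirms no node is farther.
Path: 3 - 4 - 0 - 1 - 9 - 10 - 8 - 5.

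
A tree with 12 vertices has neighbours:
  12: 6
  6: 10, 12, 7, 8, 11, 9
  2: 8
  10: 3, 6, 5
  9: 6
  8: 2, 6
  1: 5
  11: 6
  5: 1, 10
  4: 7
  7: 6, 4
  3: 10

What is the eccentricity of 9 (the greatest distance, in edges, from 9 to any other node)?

4

A farthest node from 9 is 1.
The path 9–6–10–5–1 has 4 edges.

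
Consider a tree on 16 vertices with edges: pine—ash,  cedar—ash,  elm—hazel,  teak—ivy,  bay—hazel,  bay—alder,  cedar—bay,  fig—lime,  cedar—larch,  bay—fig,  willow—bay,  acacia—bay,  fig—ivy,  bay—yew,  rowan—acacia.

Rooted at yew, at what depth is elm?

Path from yew to elm: yew → bay → hazel → elm, which has 3 edges.

3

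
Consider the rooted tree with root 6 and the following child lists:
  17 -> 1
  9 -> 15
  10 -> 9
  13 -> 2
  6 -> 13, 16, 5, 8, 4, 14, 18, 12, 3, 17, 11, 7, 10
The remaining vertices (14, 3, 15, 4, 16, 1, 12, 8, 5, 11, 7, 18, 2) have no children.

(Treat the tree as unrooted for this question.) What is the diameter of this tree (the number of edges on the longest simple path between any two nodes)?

5

Starting from 15, a farthest node is 2 at distance 5.
One longest path: 15–9–10–6–13–2.
So the diameter is 5.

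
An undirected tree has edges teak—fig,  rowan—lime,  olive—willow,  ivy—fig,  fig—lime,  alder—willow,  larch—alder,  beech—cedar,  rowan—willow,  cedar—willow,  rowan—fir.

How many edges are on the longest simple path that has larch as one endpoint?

6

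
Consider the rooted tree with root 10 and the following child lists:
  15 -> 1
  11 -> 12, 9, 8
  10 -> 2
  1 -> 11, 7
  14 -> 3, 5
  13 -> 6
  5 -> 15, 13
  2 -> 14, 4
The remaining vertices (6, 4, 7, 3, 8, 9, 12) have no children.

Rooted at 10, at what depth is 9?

7

10 – 2 – 14 – 5 – 15 – 1 – 11 – 9 — 7 edges.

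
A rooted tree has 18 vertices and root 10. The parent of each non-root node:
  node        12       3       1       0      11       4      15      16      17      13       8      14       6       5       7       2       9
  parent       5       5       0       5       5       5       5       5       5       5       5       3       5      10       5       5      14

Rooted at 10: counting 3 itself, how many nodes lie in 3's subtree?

Descendants of 3 (including itself): 3, 14, 9. That's 3.

3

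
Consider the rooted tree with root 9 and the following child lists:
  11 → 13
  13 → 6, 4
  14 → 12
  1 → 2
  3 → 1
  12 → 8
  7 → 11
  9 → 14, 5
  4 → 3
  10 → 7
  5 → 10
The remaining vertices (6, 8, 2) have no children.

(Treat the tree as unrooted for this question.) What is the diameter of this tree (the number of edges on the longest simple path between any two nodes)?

12

BFS from 2 reaches 8 last, at distance 12; BFS from 8 confirms no node is farther.
Path: 2-1-3-4-13-11-7-10-5-9-14-12-8.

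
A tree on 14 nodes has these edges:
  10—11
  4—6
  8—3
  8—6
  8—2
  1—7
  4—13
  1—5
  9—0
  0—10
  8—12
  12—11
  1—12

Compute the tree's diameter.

BFS from 9 reaches 13 last, at distance 8; BFS from 13 confirms no node is farther.
Path: 9-0-10-11-12-8-6-4-13.

8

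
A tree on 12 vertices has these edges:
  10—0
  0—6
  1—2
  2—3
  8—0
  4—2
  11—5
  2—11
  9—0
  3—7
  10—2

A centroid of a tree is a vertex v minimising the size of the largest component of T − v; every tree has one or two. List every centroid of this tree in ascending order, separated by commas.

If 2 is removed the pieces have sizes 5, 2, 2, 1, 1, all ≤ ⌊12/2⌋ = 6.
Every other node leaves some component of size > 6, so the centroid is unique.

2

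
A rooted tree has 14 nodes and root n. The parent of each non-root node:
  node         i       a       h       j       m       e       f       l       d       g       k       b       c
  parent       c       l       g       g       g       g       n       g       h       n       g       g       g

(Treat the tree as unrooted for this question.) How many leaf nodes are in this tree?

Degree-1 nodes: a, b, d, e, f, i, j, k, m — 9 of them.

9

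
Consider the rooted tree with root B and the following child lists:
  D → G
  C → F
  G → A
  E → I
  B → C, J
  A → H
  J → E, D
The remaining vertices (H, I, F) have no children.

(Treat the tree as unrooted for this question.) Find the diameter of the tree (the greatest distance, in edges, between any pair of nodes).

A longest path is H – A – G – D – J – B – C – F, with 7 edges.

7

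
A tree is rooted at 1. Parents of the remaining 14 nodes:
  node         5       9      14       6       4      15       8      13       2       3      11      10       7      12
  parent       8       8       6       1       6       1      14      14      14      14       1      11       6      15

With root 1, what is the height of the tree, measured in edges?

The longest root-to-leaf path is 1 → 6 → 14 → 8 → 9 (4 edges).

4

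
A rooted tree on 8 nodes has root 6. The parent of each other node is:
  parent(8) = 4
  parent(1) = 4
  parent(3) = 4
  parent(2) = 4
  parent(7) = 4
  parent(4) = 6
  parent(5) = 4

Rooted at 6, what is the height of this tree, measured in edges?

The longest root-to-leaf path is 6–4–7 (2 edges).

2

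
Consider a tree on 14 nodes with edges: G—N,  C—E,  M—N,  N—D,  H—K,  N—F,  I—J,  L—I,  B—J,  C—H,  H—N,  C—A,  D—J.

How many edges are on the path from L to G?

5

The path is L–I–J–D–N–G, which has 5 edges.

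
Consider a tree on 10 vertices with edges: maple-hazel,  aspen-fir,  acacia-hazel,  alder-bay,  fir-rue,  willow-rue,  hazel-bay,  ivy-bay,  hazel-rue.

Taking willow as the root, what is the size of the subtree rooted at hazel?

6

The subtree rooted at hazel contains: hazel, bay, acacia, maple, ivy, alder — 6 nodes.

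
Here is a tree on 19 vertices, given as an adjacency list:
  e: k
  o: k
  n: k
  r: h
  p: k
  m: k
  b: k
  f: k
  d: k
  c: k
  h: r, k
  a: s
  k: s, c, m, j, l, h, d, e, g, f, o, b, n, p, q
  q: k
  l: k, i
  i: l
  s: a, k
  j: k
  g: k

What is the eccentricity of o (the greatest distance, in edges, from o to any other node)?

3

A farthest node from o is i (r, a also at distance 3).
The path o – k – l – i has 3 edges.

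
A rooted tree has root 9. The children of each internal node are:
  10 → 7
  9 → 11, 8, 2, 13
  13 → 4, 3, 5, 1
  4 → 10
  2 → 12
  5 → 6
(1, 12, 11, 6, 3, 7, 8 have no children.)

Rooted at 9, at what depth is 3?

9–13–3 — 2 edges.

2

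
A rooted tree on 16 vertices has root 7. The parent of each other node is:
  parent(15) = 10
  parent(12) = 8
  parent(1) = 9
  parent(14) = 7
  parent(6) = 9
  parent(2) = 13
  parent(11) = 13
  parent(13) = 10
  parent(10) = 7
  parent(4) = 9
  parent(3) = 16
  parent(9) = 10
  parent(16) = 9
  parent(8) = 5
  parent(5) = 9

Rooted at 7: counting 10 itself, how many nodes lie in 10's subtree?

14

The subtree rooted at 10 contains: 10, 9, 13, 15, 16, 1, 5, 4, 6, 2, 11, 3, 8, 12 — 14 nodes.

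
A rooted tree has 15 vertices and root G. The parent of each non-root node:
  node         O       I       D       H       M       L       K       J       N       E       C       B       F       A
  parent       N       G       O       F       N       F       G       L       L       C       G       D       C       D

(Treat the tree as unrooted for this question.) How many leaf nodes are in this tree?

8

Exactly 8 nodes have a single neighbour: A, B, E, H, I, J, K, M.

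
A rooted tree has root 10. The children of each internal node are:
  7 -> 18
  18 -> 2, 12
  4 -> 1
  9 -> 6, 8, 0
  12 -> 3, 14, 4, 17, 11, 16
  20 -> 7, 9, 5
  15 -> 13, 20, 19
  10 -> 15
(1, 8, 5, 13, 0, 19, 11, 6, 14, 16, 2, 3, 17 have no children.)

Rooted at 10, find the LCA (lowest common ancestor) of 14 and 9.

20

Path 14→root: 14 12 18 7 20 15 10; path 9→root: 9 20 15 10.
First common node: 20.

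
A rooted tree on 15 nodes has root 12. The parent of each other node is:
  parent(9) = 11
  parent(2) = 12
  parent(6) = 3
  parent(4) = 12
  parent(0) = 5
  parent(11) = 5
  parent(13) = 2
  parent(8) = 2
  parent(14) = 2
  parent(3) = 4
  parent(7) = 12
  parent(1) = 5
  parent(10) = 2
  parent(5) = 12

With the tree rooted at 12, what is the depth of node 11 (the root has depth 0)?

Path from 12 to 11: 12 – 5 – 11, which has 2 edges.

2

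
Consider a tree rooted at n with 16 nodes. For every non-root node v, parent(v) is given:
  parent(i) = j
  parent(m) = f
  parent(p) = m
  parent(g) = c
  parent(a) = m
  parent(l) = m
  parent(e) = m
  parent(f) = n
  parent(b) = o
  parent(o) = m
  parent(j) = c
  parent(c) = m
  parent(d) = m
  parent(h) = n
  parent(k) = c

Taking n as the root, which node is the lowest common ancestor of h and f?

h's ancestor chain is h, n and f's is f, n; they first meet at n.

n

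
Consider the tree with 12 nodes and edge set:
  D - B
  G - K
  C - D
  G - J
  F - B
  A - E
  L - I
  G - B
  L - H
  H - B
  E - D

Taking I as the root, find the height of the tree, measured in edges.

A deepest node is A, reached by I–L–H–B–D–E–A.
That path has 6 edges, so the height is 6.

6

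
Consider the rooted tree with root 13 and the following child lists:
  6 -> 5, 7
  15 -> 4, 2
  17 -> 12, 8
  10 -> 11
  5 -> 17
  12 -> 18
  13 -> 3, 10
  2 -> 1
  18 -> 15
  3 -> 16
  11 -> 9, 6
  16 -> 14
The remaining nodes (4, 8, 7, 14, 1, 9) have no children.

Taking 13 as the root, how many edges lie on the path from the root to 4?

13 – 10 – 11 – 6 – 5 – 17 – 12 – 18 – 15 – 4 — 9 edges.

9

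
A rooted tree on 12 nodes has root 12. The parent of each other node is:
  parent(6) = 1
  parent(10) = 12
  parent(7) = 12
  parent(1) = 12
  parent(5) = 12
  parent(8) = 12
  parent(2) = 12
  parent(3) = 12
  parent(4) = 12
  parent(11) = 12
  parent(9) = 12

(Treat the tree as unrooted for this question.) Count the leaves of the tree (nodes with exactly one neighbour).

10

The leaves are 2, 3, 4, 5, 6, 7, 8, 9, 10, 11.
That is 10 leaves.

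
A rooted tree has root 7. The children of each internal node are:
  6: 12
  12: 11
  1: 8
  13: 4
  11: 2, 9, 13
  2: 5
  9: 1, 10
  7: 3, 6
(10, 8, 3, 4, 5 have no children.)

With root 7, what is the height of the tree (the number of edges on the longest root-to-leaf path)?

6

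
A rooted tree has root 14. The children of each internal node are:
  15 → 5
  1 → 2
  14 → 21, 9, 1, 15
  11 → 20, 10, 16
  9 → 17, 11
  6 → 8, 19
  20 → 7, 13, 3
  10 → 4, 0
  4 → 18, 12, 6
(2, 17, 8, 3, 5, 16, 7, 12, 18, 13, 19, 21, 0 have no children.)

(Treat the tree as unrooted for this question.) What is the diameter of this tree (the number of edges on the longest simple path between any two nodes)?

8

A longest path is 5 - 15 - 14 - 9 - 11 - 10 - 4 - 6 - 19, with 8 edges.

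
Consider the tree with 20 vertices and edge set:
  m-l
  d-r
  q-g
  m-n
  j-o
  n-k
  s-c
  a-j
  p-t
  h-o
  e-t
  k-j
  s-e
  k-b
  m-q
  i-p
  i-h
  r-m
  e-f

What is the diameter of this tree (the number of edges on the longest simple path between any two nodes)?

Starting from c, a farthest node is g at distance 13.
One longest path: c – s – e – t – p – i – h – o – j – k – n – m – q – g.
So the diameter is 13.

13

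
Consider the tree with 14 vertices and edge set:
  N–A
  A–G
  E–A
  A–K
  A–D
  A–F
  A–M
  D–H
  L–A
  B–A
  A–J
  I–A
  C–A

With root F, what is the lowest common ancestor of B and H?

A

Path B→root: B A F; path H→root: H D A F.
First common node: A.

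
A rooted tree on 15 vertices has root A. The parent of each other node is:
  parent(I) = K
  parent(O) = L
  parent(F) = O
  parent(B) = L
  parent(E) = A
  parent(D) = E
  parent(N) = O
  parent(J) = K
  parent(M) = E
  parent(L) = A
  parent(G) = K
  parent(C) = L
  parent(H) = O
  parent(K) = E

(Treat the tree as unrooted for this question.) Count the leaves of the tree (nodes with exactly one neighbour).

Degree-1 nodes: B, C, D, F, G, H, I, J, M, N — 10 of them.

10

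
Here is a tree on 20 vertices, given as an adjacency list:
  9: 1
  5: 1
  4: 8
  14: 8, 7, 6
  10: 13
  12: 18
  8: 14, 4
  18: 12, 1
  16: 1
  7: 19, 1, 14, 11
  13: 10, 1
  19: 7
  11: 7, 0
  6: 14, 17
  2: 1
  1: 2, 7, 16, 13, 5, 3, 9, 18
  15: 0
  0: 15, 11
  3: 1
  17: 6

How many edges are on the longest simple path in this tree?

6

BFS from 17 reaches 12 last, at distance 6; BFS from 12 confirms no node is farther.
Path: 17–6–14–7–1–18–12.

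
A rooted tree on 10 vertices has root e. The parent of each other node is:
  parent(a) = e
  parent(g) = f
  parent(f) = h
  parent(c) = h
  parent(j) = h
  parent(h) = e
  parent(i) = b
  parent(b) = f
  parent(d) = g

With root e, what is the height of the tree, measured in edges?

The longest root-to-leaf path is e–h–f–g–d (4 edges).

4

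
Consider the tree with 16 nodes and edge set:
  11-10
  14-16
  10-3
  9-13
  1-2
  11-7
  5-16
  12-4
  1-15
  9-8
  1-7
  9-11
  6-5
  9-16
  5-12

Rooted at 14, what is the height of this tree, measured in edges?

6

The longest root-to-leaf path is 14–16–9–11–7–1–15 (6 edges).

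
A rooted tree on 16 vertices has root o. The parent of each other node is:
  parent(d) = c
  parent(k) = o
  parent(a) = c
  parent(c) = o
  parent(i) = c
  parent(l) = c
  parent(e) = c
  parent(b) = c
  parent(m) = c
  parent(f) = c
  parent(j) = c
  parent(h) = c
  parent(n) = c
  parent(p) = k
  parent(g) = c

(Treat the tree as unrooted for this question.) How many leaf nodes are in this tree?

The leaves are a, b, d, e, f, g, h, i, j, l, m, n, p.
That is 13 leaves.

13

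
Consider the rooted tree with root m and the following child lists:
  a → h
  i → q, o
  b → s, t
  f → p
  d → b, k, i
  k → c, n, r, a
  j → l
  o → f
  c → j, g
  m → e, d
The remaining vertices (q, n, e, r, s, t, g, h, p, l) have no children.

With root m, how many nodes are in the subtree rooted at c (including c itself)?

4

The subtree rooted at c contains: c, g, j, l — 4 nodes.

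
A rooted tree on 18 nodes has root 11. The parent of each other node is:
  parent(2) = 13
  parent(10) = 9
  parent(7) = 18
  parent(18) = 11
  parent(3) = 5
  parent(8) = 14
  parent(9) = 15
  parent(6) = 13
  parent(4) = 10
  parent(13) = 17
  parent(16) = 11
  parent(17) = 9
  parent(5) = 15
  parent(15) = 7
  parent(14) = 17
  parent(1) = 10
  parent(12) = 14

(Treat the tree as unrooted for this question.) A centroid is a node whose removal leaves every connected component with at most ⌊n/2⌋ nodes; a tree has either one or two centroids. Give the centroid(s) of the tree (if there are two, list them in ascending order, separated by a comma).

9

Delete 9: the remaining components have sizes 7, 7, 3. Max 7 ≤ 9, so 9 is a centroid.
Every other node leaves some component of size > 9, so the centroid is unique.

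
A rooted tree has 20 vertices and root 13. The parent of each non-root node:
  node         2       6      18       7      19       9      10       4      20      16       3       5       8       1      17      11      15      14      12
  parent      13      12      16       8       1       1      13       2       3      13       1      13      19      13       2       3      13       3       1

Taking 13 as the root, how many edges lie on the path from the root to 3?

13 – 1 – 3 — 2 edges.

2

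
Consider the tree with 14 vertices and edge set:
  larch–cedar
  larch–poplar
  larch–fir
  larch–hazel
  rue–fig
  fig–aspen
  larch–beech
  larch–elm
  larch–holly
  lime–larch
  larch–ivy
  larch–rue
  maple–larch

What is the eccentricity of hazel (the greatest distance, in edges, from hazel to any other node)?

Distances from hazel peak at 4, attained at aspen.
hazel–larch–rue–fig–aspen

4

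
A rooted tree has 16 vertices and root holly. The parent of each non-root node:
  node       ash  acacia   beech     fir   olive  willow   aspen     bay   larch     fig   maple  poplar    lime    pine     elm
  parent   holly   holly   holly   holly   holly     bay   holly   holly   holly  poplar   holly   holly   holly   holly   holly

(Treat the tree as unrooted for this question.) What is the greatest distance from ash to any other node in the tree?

3

Distances from ash peak at 3, attained at fig (willow also at distance 3).
ash-holly-poplar-fig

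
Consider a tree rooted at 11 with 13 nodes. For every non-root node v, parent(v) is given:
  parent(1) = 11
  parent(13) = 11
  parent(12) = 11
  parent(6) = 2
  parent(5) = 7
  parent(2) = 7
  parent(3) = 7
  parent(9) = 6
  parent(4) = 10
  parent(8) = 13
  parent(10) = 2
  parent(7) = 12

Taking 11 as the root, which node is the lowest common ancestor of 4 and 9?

2

Path 4→root: 4 10 2 7 12 11; path 9→root: 9 6 2 7 12 11.
First common node: 2.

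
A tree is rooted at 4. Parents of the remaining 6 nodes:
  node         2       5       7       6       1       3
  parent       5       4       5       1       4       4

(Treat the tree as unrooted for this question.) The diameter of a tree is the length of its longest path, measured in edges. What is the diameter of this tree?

Starting from 6, a farthest node is 7 at distance 4.
One longest path: 6-1-4-5-7.
So the diameter is 4.

4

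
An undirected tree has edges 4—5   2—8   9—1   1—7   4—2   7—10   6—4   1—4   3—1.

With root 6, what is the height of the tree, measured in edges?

4

10 sits deepest: 6 → 4 → 1 → 7 → 10 — 4 edges from the root.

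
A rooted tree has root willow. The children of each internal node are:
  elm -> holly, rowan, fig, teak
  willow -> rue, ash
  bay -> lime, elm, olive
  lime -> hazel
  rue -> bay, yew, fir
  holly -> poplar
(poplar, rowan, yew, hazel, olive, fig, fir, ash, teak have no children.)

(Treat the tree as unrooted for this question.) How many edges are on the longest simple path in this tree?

6

A longest path is ash-willow-rue-bay-elm-holly-poplar, with 6 edges.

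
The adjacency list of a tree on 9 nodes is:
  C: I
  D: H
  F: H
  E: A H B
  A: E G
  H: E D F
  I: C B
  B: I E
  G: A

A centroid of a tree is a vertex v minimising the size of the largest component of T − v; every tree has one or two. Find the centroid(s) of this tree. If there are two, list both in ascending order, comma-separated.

E

Delete E: the remaining components have sizes 3, 3, 2. Max 3 ≤ 4, so E is a centroid.
Every other node leaves some component of size > 4, so the centroid is unique.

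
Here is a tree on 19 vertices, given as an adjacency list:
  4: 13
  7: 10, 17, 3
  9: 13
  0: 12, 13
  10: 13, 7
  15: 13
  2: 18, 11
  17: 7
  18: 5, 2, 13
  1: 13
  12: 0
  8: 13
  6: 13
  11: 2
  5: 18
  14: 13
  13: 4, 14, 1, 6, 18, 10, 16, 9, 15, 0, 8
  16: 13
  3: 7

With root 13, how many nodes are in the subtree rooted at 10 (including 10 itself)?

10's subtree: {10, 7, 17, 3}, size 4.

4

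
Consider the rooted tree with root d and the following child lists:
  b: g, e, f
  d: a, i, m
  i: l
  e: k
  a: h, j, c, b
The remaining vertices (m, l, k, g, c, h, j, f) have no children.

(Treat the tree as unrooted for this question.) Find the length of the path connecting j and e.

3

Walking from j: j–a–b–e. Length 3.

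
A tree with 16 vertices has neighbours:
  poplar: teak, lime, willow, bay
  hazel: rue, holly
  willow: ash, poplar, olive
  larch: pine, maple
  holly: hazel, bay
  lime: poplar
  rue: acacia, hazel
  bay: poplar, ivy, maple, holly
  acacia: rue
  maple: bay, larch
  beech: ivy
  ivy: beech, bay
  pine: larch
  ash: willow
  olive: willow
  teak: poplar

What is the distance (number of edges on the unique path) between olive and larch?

The path is olive–willow–poplar–bay–maple–larch, which has 5 edges.

5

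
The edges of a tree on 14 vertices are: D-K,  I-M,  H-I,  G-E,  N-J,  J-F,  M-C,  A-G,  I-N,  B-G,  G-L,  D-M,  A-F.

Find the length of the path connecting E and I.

6

The path is E - G - A - F - J - N - I, which has 6 edges.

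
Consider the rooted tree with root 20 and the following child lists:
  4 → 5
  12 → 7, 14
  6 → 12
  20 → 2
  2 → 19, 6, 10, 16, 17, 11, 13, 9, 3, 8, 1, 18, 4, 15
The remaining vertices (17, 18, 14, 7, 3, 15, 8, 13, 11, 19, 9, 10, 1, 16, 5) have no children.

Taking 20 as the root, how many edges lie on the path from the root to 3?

2

Climbing from 3 to the root: 3 – 2 – 20. That's 2 steps.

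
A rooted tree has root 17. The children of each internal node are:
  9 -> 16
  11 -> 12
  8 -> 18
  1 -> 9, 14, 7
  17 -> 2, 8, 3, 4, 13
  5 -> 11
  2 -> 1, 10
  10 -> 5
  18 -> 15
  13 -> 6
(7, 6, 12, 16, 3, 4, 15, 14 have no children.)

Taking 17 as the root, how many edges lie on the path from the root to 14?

17–2–1–14 — 3 edges.

3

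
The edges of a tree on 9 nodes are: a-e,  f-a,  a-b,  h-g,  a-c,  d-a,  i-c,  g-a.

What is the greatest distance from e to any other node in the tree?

A farthest node from e is i (h also at distance 3).
The path e – a – c – i has 3 edges.

3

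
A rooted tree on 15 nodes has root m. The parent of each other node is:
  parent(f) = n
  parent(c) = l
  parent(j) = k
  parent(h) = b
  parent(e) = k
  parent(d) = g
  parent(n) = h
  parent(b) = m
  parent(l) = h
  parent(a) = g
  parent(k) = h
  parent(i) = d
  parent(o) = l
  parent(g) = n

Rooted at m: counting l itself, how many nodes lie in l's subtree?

Descendants of l (including itself): l, o, c. That's 3.

3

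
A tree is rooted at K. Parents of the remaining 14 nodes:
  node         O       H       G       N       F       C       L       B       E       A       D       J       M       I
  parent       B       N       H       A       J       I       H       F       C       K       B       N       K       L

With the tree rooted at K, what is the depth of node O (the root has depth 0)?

6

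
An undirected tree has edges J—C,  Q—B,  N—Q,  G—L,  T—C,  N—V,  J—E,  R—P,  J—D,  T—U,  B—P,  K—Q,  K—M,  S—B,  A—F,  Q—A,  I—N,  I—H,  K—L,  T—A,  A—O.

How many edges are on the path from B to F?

3

B - Q - A - F: 3 edges.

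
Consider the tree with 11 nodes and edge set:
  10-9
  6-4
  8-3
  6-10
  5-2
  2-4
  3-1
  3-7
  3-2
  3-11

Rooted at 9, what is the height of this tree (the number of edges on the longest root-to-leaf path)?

6

11 sits deepest: 9-10-6-4-2-3-11 — 6 edges from the root.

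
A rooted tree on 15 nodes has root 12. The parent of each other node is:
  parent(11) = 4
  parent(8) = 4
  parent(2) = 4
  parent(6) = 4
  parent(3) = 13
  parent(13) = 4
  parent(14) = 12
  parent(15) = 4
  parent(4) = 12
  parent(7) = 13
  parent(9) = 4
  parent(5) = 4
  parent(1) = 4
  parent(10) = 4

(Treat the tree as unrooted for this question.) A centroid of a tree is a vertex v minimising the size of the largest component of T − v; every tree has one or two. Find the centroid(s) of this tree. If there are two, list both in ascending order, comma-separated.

4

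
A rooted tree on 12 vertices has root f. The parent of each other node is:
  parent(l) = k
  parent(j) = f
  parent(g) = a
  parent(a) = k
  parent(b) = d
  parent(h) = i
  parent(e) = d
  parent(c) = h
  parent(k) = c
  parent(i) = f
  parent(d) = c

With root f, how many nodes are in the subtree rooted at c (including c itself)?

Descendants of c (including itself): c, d, k, e, b, a, l, g. That's 8.

8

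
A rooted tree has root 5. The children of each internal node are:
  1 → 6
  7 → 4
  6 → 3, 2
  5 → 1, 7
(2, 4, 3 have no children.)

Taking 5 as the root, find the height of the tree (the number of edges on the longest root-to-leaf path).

3

3 sits deepest: 5–1–6–3 — 3 edges from the root.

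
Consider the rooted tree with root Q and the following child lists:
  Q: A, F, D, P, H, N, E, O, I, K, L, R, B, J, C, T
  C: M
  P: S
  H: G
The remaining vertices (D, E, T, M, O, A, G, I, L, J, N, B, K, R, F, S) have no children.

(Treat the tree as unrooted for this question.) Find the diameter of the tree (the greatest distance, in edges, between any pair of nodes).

A longest path is S - P - Q - C - M, with 4 edges.

4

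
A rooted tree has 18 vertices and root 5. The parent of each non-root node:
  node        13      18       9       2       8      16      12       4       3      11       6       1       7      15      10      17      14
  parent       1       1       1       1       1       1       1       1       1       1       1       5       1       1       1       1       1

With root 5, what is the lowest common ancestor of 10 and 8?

Path 10→root: 10 1 5; path 8→root: 8 1 5.
First common node: 1.

1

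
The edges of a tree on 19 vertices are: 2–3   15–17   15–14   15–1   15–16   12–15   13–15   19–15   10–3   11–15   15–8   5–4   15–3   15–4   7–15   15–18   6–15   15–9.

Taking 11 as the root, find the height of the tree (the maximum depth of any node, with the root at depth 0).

A deepest node is 2, reached by 11 – 15 – 3 – 2.
That path has 3 edges, so the height is 3.

3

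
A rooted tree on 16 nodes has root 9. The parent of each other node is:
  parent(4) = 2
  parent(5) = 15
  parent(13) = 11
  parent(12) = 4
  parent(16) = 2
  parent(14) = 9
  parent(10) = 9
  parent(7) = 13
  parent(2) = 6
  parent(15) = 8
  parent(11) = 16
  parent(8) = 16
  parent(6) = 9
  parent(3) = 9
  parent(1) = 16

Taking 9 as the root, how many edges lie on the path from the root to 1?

4

Climbing from 1 to the root: 1–16–2–6–9. That's 4 steps.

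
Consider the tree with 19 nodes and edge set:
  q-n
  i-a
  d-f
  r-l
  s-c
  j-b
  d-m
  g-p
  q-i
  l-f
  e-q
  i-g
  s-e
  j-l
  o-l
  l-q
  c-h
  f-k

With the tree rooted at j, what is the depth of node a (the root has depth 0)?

Path from j to a: j–l–q–i–a, which has 4 edges.

4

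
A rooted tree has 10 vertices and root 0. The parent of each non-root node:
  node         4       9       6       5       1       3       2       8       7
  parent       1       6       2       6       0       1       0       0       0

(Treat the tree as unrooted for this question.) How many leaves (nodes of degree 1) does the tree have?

Exactly 6 nodes have a single neighbour: 3, 4, 5, 7, 8, 9.

6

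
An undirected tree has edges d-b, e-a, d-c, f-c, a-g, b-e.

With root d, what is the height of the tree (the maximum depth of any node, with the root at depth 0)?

4

g sits deepest: d → b → e → a → g — 4 edges from the root.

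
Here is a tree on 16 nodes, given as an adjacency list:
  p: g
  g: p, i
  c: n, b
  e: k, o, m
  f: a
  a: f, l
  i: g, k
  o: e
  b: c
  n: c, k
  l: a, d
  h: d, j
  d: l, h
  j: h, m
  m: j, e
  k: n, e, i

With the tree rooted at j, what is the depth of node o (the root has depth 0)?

3

Climbing from o to the root: o – e – m – j. That's 3 steps.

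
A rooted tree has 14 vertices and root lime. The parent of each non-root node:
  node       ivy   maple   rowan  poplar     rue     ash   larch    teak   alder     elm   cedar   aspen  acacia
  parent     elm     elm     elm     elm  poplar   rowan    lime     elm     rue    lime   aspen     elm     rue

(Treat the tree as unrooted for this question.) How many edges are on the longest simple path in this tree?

5

Starting from acacia, a farthest node is cedar at distance 5.
One longest path: acacia – rue – poplar – elm – aspen – cedar.
So the diameter is 5.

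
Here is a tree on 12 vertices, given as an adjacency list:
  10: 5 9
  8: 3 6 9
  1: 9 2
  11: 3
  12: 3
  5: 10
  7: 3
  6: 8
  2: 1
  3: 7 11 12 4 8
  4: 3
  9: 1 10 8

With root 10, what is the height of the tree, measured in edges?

4

7 sits deepest: 10 → 9 → 8 → 3 → 7 — 4 edges from the root.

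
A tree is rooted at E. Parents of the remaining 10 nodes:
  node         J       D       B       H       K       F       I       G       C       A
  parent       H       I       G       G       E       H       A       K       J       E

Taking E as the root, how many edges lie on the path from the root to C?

Path from E to C: E → K → G → H → J → C, which has 5 edges.

5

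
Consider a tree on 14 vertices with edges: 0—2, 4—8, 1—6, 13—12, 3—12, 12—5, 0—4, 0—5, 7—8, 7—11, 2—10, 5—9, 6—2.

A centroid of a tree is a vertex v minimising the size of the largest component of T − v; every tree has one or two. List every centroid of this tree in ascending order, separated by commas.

Removing 0 splits the tree into components of sizes 5, 4, 4; the largest is 5 ≤ ⌊14/2⌋ = 7.
Every other node leaves some component of size > 7, so the centroid is unique.

0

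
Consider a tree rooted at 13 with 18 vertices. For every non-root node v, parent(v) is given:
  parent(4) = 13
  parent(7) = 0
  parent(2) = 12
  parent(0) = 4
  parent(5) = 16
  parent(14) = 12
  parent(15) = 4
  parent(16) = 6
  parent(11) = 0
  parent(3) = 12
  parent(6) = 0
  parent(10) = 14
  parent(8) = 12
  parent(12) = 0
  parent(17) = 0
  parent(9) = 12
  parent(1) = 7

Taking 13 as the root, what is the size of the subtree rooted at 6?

The subtree rooted at 6 contains: 6, 16, 5 — 3 nodes.

3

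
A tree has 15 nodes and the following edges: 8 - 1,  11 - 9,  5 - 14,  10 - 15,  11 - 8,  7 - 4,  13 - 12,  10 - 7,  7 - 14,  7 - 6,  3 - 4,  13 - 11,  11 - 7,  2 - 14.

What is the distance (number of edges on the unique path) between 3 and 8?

4

Walking from 3: 3 - 4 - 7 - 11 - 8. Length 4.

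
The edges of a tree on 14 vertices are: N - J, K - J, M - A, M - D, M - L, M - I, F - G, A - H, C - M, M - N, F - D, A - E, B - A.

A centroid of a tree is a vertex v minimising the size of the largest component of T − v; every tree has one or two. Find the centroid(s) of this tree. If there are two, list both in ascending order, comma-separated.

Delete M: the remaining components have sizes 4, 3, 3, 1, 1, 1. Max 4 ≤ 7, so M is a centroid.
No neighbour of M does as well, so M is the unique centroid.

M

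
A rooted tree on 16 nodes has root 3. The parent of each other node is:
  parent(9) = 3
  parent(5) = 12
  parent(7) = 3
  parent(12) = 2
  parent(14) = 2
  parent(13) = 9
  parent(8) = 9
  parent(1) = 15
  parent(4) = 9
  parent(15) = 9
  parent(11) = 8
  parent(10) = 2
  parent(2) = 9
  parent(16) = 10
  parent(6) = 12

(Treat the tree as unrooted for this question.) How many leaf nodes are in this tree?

Exactly 9 nodes have a single neighbour: 1, 4, 5, 6, 7, 11, 13, 14, 16.

9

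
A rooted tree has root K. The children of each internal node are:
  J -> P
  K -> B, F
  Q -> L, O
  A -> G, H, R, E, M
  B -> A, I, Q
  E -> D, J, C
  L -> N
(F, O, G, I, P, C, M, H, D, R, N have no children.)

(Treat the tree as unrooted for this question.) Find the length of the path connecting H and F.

The path is H - A - B - K - F, which has 4 edges.

4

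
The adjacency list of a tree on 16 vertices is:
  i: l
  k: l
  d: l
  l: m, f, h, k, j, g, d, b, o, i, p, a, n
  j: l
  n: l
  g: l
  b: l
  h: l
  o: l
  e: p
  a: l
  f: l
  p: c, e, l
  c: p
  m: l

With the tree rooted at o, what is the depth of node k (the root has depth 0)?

Path from o to k: o – l – k, which has 2 edges.

2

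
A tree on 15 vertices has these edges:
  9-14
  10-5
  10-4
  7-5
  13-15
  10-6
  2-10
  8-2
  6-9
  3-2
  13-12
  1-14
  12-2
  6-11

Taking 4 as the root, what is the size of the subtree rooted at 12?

3

12's subtree: {12, 13, 15}, size 3.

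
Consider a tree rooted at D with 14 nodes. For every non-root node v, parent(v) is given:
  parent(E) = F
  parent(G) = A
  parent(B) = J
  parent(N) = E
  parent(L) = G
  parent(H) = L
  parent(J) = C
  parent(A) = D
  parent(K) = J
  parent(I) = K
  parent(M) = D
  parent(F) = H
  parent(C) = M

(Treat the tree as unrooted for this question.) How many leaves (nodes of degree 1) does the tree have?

The leaves are B, I, N.
That is 3 leaves.

3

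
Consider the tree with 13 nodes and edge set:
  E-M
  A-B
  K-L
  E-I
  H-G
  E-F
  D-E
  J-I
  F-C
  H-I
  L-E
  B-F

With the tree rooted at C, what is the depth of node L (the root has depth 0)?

3

C – F – E – L — 3 edges.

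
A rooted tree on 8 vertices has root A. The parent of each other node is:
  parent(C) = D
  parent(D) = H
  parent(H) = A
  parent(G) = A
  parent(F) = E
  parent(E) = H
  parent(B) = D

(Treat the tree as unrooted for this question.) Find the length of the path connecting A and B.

A - H - D - B: 3 edges.

3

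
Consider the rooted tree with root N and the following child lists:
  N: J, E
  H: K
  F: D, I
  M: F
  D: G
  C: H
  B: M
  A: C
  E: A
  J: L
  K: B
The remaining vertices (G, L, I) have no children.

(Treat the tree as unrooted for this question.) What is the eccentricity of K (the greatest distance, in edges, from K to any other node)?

A farthest node from K is L.
The path K–H–C–A–E–N–J–L has 7 edges.

7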